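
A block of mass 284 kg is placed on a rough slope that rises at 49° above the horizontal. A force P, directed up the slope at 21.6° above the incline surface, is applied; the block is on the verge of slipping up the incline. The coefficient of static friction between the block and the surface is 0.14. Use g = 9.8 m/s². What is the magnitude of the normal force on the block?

N ≈ 942 N

On the verge of sliding up the incline, friction equals μN and acts down the slope.
Perpendicular: N + P sin 21.6° = W cos 49° = 1826 N.
Along incline: P cos 21.6° = W sin 49° + μN  with W sin 49° = 2101 N.
Solving the pair for P and N: P = 2401 N, N = 942.1 N (and f = μN = 131.9 N).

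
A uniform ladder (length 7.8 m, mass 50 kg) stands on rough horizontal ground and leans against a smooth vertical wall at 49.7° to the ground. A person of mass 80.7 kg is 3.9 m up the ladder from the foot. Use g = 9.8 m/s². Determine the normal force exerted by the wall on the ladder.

N_wall ≈ 543 N

Torques about the foot: N_wall · 7.8 sin 49.7° = 50×9.8×3.9 cos 49.7° + 80.7×9.8×3.9 cos 49.7° → N_wall = 543.12 N.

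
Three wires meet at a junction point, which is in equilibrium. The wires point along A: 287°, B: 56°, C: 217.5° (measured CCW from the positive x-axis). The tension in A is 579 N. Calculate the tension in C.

Resolve: ΣF_x = 579 cos 287° + T_B cos 56° + T_C cos 217.5° = 0.
        ΣF_y = 579 sin 287° + T_B sin 56° + T_C sin 217.5° = 0.
The known terms sum to (169.3, -553.7) N, so 0.5592 T_B − 0.7934 T_C = -169.3 and 0.8290 T_B − 0.6088 T_C = 553.7.
Solving simultaneously: T_B = 1709 N, T_C = 1418 N.

T_C ≈ 1420 N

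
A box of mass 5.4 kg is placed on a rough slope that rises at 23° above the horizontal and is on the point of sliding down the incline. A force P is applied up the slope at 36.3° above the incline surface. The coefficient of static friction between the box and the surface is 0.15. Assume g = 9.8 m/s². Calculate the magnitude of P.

P ≈ 18.6 N

On the verge of sliding down the incline, friction equals μN and acts up the slope.
Perpendicular: N + P sin 36.3° = W cos 23° = 48.71 N.
Along incline: P cos 36.3° + μN = W sin 23° with W sin 23° = 20.68 N.
Solving the pair for P and N: P = 18.64 N, N = 37.68 N (and f = μN = 5.651 N).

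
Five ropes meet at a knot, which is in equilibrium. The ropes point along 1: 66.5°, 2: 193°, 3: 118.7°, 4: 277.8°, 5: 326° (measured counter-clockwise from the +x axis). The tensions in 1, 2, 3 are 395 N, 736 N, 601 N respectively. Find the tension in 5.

T_5 ≈ 996 N

Resolve: ΣF_x = 395 cos 66.5° + 736 cos 193° + 601 cos 118.7° + T_4 cos 277.8° + T_5 cos 326° = 0.
        ΣF_y = 395 sin 66.5° + 736 sin 193° + 601 sin 118.7° + T_4 sin 277.8° + T_5 sin 326° = 0.
The known terms sum to (-848.2, 723.8) N, so 0.1357 T_4 + 0.8290 T_5 = 848.2 and -0.9907 T_4 − 0.5592 T_5 = -723.8.
Solving simultaneously: T_4 = 168.7 N, T_5 = 995.6 N.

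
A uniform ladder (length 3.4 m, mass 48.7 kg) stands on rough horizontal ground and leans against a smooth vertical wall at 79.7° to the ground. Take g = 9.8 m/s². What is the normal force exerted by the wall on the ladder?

N_wall ≈ 43.4 N

Torques about the foot: N_wall · 3.4 sin 79.7° = 48.7×9.8×1.7 cos 79.7° → N_wall = 43.366 N.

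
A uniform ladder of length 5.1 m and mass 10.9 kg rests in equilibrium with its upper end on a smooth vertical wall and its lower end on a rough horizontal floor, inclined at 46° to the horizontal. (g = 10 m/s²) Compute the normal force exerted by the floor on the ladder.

N_floor ≈ 109 N

ΣF_y = 0: N_floor = 10.9×10 = 109 N.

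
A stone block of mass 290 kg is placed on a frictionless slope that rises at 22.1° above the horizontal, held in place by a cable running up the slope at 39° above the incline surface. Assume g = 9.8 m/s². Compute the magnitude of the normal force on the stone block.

N ≈ 1770 N

Take axes along and perpendicular to the incline. Weight components: W sin 22.1° = 1069 N down-slope, W cos 22.1° = 2633 N into the surface.
Along incline: T cos 39° = W sin 22.1° → T = 1376 N.
Perpendicular: N = W cos 22.1° − T sin 39° = 1767 N.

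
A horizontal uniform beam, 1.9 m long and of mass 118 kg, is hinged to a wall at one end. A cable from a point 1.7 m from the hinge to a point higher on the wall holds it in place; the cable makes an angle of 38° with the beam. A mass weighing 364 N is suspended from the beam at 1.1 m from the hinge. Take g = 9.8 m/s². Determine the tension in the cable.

T ≈ 1430 N

Take torques about the hinge: T sin 38° · 1.7 = 118×9.8×0.95 + 364×1.1 = 1499 N·m.
So T = 1499 / (0.6157 × 1.7) = 1432.2 N.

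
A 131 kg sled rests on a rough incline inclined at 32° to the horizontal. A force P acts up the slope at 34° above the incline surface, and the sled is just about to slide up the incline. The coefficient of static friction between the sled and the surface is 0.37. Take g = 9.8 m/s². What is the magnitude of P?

P ≈ 1050 N

On the verge of sliding up the incline, friction equals μN and acts down the slope.
Perpendicular: N + P sin 34° = W cos 32° = 1089 N.
Along incline: P cos 34° = W sin 32° + μN  with W sin 32° = 680.3 N.
Solving the pair for P and N: P = 1046 N, N = 504.1 N (and f = μN = 186.5 N).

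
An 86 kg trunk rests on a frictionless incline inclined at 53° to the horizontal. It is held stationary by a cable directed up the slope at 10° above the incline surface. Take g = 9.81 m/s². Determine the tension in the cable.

Take axes along and perpendicular to the incline. Weight components: W sin 53° = 673.8 N down-slope, W cos 53° = 507.7 N into the surface.
Along incline: T cos 10° = W sin 53° → T = 684.2 N.
Perpendicular: N = W cos 53° − T sin 10° = 388.9 N.

T ≈ 684 N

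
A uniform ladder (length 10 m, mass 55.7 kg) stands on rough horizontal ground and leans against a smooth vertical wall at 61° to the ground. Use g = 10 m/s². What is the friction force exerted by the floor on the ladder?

Torques about the foot: N_wall · 10 sin 61° = 55.7×10×5 cos 61° → N_wall = 154.38 N.
ΣF_x = 0: f_floor = N_wall = 154.38 N.

f ≈ 154 N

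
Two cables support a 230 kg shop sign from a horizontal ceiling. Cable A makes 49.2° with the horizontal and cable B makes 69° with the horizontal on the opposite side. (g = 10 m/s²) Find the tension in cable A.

T_A ≈ 935 N

Weight W = 230 × 10 = 2300 N acts straight down.
Horizontal: T_A cos 49.2° = T_B cos 69°  →  T_B = 1.823 T_A.
Vertical: T_A sin 49.2° + T_B sin 69° = 2300.
Substituting the horizontal relation into the vertical equation gives 2.459 T_A = 2300, so T_A = 935.3 N.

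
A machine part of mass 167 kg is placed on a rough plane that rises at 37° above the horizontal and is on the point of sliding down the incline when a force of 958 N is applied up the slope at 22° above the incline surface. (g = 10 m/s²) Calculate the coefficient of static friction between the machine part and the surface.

μ ≈ 0.120

On the verge of sliding down the incline, friction is at its maximum μN and acts up the slope.
Perpendicular to incline: N = W cos 37° − P sin 22° = 1334 − 358.9 = 974.8 N.
Along incline: P cos 22° + μN = W sin 37° → μ = (W sin 37° − P cos 22°) / N = 0.1198.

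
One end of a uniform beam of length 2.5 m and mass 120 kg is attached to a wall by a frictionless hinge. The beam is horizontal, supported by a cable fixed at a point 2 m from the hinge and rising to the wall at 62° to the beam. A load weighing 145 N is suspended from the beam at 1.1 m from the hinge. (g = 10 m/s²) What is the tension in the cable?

Take torques about the hinge: T sin 62° · 2 = 120×10×1.25 + 145×1.1 = 1659.5 N·m.
So T = 1659.5 / (0.8829 × 2) = 939.75 N.

T ≈ 940 N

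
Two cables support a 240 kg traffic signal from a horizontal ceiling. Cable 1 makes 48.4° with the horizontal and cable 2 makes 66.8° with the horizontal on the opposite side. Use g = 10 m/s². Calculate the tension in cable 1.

Weight W = 240 × 10 = 2400 N acts straight down.
Horizontal: T_1 cos 48.4° = T_2 cos 66.8°  →  T_2 = 1.685 T_1.
Vertical: T_1 sin 48.4° + T_2 sin 66.8° = 2400.
Substituting the horizontal relation into the vertical equation gives 2.297 T_1 = 2400, so T_1 = 1045 N.

T_1 ≈ 1040 N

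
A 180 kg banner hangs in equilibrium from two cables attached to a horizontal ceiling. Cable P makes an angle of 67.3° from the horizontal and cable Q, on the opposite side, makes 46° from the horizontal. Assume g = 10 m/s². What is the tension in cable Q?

Weight W = 180 × 10 = 1800 N acts straight down.
Horizontal: T_P cos 67.3° = T_Q cos 46°  →  T_P = 1.8 T_Q.
Vertical: T_P sin 67.3° + T_Q sin 46° = 1800.
Substituting the horizontal relation into the vertical equation gives 2.38 T_Q = 1800, so T_Q = 756.3 N.

T_Q ≈ 756 N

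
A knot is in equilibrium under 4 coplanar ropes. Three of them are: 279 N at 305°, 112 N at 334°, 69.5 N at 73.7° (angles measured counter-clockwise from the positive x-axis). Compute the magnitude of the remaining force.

Sum the known components: ΣF_x = 280.2 N, ΣF_y = -210.9 N.
For equilibrium the remaining force must supply (−ΣF_x, −ΣF_y) = (-280.2, 210.9) N.
Magnitude = √((-280.2)² + (210.9)²) = 350.7 N; direction = atan2(210.9, -280.2) = 143.0°.

F ≈ 351 N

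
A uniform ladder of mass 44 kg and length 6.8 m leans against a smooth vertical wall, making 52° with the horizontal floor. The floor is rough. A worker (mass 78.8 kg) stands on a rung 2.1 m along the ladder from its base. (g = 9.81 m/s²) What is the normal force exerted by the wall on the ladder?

Torques about the foot: N_wall · 6.8 sin 52° = 44×9.81×3.4 cos 52° + 78.8×9.81×2.1 cos 52° → N_wall = 355.13 N.

N_wall ≈ 355 N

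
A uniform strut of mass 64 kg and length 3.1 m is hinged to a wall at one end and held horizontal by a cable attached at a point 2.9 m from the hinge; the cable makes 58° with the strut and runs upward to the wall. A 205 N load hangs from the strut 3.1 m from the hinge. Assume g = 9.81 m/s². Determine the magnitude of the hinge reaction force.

|H| ≈ 444 N

Take torques about the hinge: T sin 58° · 2.9 = 64×9.81×1.55 + 205×3.1 = 1608.7 N·m.
So T = 1608.7 / (0.8480 × 2.9) = 654.1 N.
ΣF_x = 0: H_x = T cos 58° = 346.62 N.
ΣF_y = 0: H_y = (64×9.81 + 205) − T sin 58° = 832.84 − 554.71 = 278.13 N.
|H| = √(H_x² + H_y²) = √((346.62)² + (278.13)²) = 444.41 N.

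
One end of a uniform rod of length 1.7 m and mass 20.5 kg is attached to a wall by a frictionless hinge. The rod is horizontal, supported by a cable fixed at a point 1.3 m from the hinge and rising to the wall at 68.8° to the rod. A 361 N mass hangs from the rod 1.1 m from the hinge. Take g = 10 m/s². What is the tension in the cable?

Take torques about the hinge: T sin 68.8° · 1.3 = 20.5×10×0.85 + 361×1.1 = 571.35 N·m.
So T = 571.35 / (0.9323 × 1.3) = 471.4 N.

T ≈ 471 N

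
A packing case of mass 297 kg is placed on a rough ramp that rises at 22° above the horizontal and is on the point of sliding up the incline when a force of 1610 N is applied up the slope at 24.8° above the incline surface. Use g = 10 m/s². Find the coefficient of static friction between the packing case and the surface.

On the verge of sliding up the incline, friction is at its maximum μN and acts down the slope.
Perpendicular to incline: N = W cos 22° − P sin 24.8° = 2754 − 675.3 = 2078 N.
Along incline: P cos 24.8° − μN = W sin 22° → μ = −(W sin 22° − P cos 24.8°) / N = 0.1679.

μ ≈ 0.168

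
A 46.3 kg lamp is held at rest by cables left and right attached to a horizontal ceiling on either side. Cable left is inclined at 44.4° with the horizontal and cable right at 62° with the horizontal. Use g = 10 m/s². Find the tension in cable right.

T_right ≈ 345 N

Weight W = 46.3 × 10 = 463 N acts straight down.
Horizontal: T_left cos 44.4° = T_right cos 62°  →  T_left = 0.6571 T_right.
Vertical: T_left sin 44.4° + T_right sin 62° = 463.
Substituting the horizontal relation into the vertical equation gives 1.343 T_right = 463, so T_right = 344.8 N.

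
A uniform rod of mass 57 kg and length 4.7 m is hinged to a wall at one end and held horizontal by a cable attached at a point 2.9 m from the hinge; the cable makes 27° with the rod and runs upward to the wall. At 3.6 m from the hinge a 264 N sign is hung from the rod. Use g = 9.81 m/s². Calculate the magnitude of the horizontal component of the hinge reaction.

H_x ≈ 1530 N

Take torques about the hinge: T sin 27° · 2.9 = 57×9.81×2.35 + 264×3.6 = 2264.4 N·m.
So T = 2264.4 / (0.4540 × 2.9) = 1720 N.
ΣF_x = 0: H_x = T cos 27° = 1532.5 N.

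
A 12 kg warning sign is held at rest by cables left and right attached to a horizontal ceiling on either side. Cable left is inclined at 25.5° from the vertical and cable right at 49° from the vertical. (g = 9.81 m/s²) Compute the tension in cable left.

Angles from the horizontal: cable left is 90° − 25.5° = 64.5°, cable right is 90° − 49° = 41°.
Weight W = 12 × 9.81 = 117.7 N acts straight down.
Horizontal: T_left cos 64.5° = T_right cos 41°  →  T_right = 0.5704 T_left.
Vertical: T_left sin 64.5° + T_right sin 41° = 117.7.
Substituting the horizontal relation into the vertical equation gives 1.277 T_left = 117.7, so T_left = 92.2 N.

T_left ≈ 92.2 N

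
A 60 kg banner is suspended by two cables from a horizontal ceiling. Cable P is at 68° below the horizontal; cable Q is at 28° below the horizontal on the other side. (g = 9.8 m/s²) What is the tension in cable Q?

Weight W = 60 × 9.8 = 588 N acts straight down.
Horizontal: T_P cos 68° = T_Q cos 28°  →  T_P = 2.357 T_Q.
Vertical: T_P sin 68° + T_Q sin 28° = 588.
Substituting the horizontal relation into the vertical equation gives 2.655 T_Q = 588, so T_Q = 221.5 N.

T_Q ≈ 221 N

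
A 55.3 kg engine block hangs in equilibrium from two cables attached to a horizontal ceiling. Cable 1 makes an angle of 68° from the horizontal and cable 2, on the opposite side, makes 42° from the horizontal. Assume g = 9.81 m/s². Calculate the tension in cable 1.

T_1 ≈ 429 N

Weight W = 55.3 × 9.81 = 542.5 N acts straight down.
Horizontal: T_1 cos 68° = T_2 cos 42°  →  T_2 = 0.5041 T_1.
Vertical: T_1 sin 68° + T_2 sin 42° = 542.5.
Substituting the horizontal relation into the vertical equation gives 1.264 T_1 = 542.5, so T_1 = 429 N.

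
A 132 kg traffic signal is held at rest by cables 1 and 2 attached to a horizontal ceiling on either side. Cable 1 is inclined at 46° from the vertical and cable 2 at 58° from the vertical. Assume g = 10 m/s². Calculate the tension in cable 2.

Angles from the horizontal: cable 1 is 90° − 46° = 44°, cable 2 is 90° − 58° = 32°.
Weight W = 132 × 10 = 1320 N acts straight down.
Horizontal: T_1 cos 44° = T_2 cos 32°  →  T_1 = 1.179 T_2.
Vertical: T_1 sin 44° + T_2 sin 32° = 1320.
Substituting the horizontal relation into the vertical equation gives 1.349 T_2 = 1320, so T_2 = 978.6 N.

T_2 ≈ 979 N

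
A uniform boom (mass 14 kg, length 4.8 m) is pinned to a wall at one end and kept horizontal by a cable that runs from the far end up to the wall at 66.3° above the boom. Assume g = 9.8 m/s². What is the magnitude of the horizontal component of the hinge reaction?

H_x ≈ 30.1 N

Take torques about the hinge: T sin 66.3° · 4.8 = 14×9.8×2.4 = 329.28 N·m.
So T = 329.28 / (0.9157 × 4.8) = 74.918 N.
ΣF_x = 0: H_x = T cos 66.3° = 30.113 N.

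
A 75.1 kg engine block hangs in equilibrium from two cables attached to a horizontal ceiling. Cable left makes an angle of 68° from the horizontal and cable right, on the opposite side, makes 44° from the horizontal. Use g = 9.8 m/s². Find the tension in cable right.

Weight W = 75.1 × 9.8 = 736 N acts straight down.
Horizontal: T_left cos 68° = T_right cos 44°  →  T_left = 1.92 T_right.
Vertical: T_left sin 68° + T_right sin 44° = 736.
Substituting the horizontal relation into the vertical equation gives 2.475 T_right = 736, so T_right = 297.4 N.

T_right ≈ 297 N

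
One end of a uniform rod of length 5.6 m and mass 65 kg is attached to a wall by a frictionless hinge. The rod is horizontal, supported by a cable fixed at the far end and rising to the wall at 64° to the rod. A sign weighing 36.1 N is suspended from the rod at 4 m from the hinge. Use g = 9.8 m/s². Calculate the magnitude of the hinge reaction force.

|H| ≈ 369 N

Take torques about the hinge: T sin 64° · 5.6 = 65×9.8×2.8 + 36.1×4 = 1928 N·m.
So T = 1928 / (0.8988 × 5.6) = 383.05 N.
ΣF_x = 0: H_x = T cos 64° = 167.92 N.
ΣF_y = 0: H_y = (65×9.8 + 36.1) − T sin 64° = 673.1 − 344.29 = 328.81 N.
|H| = √(H_x² + H_y²) = √((167.92)² + (328.81)²) = 369.21 N.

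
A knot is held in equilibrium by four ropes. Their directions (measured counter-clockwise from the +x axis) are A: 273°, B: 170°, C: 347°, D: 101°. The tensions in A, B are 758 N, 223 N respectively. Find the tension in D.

Resolve: ΣF_x = 758 cos 273° + 223 cos 170° + T_C cos 347° + T_D cos 101° = 0.
        ΣF_y = 758 sin 273° + 223 sin 170° + T_C sin 347° + T_D sin 101° = 0.
The known terms sum to (-179.9, -718.2) N, so 0.9744 T_C − 0.1908 T_D = 179.9 and -0.2250 T_C + 0.9816 T_D = 718.2.
Solving simultaneously: T_C = 343.4 N, T_D = 810.4 N.

T_D ≈ 810 N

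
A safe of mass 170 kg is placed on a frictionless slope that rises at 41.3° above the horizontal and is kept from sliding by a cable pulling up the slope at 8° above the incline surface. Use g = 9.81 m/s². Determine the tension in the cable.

Take axes along and perpendicular to the incline. Weight components: W sin 41.3° = 1101 N down-slope, W cos 41.3° = 1253 N into the surface.
Along incline: T cos 8° = W sin 41.3° → T = 1112 N.
Perpendicular: N = W cos 41.3° − T sin 8° = 1098 N.

T ≈ 1110 N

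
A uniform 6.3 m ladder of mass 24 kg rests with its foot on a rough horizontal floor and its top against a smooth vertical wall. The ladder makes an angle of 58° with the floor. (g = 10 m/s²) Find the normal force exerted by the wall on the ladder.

Torques about the foot: N_wall · 6.3 sin 58° = 24×10×3.15 cos 58° → N_wall = 74.984 N.

N_wall ≈ 75 N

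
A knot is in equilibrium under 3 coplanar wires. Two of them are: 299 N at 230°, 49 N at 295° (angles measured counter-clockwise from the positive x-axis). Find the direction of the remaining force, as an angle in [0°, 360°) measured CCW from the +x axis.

Sum the known components: ΣF_x = -171.5 N, ΣF_y = -273.5 N.
For equilibrium the remaining force must supply (−ΣF_x, −ΣF_y) = (171.5, 273.5) N.
Magnitude = √((171.5)² + (273.5)²) = 322.8 N; direction = atan2(273.5, 171.5) = 57.9°.

θ ≈ 57.9°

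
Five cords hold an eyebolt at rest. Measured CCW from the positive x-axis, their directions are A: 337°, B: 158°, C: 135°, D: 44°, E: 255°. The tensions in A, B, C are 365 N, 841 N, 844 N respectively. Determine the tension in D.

Resolve: ΣF_x = 365 cos 337° + 841 cos 158° + 844 cos 135° + T_D cos 44° + T_E cos 255° = 0.
        ΣF_y = 365 sin 337° + 841 sin 158° + 844 sin 135° + T_D sin 44° + T_E sin 255° = 0.
The known terms sum to (-1041, 769.2) N, so 0.7193 T_D − 0.2588 T_E = 1041 and 0.6947 T_D − 0.9659 T_E = -769.2.
Solving simultaneously: T_D = 2338 N, T_E = 2478 N.

T_D ≈ 2340 N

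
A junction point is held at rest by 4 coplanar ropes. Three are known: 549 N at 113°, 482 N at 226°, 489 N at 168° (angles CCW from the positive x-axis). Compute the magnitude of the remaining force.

Sum the known components: ΣF_x = -1028 N, ΣF_y = 260.3 N.
For equilibrium the remaining force must supply (−ΣF_x, −ΣF_y) = (1028, -260.3) N.
Magnitude = √((1028)² + (-260.3)²) = 1060 N; direction = atan2(-260.3, 1028) = 345.8°.

F ≈ 1060 N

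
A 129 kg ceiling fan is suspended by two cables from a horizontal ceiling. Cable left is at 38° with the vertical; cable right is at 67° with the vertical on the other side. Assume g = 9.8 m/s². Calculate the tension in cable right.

Angles from the horizontal: cable left is 90° − 38° = 52°, cable right is 90° − 67° = 23°.
Weight W = 129 × 9.8 = 1264 N acts straight down.
Horizontal: T_left cos 52° = T_right cos 23°  →  T_left = 1.495 T_right.
Vertical: T_left sin 52° + T_right sin 23° = 1264.
Substituting the horizontal relation into the vertical equation gives 1.569 T_right = 1264, so T_right = 805.8 N.

T_right ≈ 806 N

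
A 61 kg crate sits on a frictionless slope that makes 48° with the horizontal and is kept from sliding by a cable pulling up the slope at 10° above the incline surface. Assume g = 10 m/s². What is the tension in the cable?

T ≈ 460 N

Take axes along and perpendicular to the incline. Weight components: W sin 48° = 453.3 N down-slope, W cos 48° = 408.2 N into the surface.
Along incline: T cos 10° = W sin 48° → T = 460.3 N.
Perpendicular: N = W cos 48° − T sin 10° = 328.2 N.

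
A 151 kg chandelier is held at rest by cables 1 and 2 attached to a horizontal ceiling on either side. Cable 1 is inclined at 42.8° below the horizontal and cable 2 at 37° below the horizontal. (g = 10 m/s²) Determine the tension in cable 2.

Weight W = 151 × 10 = 1510 N acts straight down.
Horizontal: T_1 cos 42.8° = T_2 cos 37°  →  T_1 = 1.088 T_2.
Vertical: T_1 sin 42.8° + T_2 sin 37° = 1510.
Substituting the horizontal relation into the vertical equation gives 1.341 T_2 = 1510, so T_2 = 1126 N.

T_2 ≈ 1130 N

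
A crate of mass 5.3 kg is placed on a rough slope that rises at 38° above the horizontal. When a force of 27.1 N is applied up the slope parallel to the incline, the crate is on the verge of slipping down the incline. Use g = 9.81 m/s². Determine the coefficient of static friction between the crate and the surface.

μ ≈ 0.120

On the verge of sliding down the incline, friction is at its maximum μN and acts up the slope.
Perpendicular to incline: N = W cos 38° − P sin 0° = 40.97 − 0 = 40.97 N.
Along incline: P cos 0° + μN = W sin 38° → μ = (W sin 38° − P cos 0°) / N = 0.1198.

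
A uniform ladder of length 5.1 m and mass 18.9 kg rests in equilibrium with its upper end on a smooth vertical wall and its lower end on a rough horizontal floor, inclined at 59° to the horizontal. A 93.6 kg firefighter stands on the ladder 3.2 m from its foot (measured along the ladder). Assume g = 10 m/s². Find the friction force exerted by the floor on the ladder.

f ≈ 410 N

Torques about the foot: N_wall · 5.1 sin 59° = 18.9×10×2.55 cos 59° + 93.6×10×3.2 cos 59° → N_wall = 409.66 N.
ΣF_x = 0: f_floor = N_wall = 409.66 N.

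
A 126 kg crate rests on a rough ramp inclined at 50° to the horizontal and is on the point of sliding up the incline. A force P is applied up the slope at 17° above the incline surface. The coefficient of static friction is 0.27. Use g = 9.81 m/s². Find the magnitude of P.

On the verge of sliding up the incline, friction equals μN and acts down the slope.
Perpendicular: N + P sin 17° = W cos 50° = 794.5 N.
Along incline: P cos 17° = W sin 50° + μN  with W sin 50° = 946.9 N.
Solving the pair for P and N: P = 1122 N, N = 466.5 N (and f = μN = 126 N).

P ≈ 1120 N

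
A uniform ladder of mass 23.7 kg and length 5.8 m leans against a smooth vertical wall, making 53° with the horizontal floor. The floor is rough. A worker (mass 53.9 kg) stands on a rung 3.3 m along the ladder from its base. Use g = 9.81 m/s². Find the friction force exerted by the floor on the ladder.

f ≈ 314 N

Torques about the foot: N_wall · 5.8 sin 53° = 23.7×9.81×2.9 cos 53° + 53.9×9.81×3.3 cos 53° → N_wall = 314.3 N.
ΣF_x = 0: f_floor = N_wall = 314.3 N.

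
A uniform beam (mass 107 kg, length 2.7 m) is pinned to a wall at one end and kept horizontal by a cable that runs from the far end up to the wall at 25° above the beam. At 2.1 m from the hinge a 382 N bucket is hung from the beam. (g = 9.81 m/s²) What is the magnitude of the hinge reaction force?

Take torques about the hinge: T sin 25° · 2.7 = 107×9.81×1.35 + 382×2.1 = 2219.3 N·m.
So T = 2219.3 / (0.4226 × 2.7) = 1944.9 N.
ΣF_x = 0: H_x = T cos 25° = 1762.7 N.
ΣF_y = 0: H_y = (107×9.81 + 382) − T sin 25° = 1431.7 − 821.95 = 609.72 N.
|H| = √(H_x² + H_y²) = √((1762.7)² + (609.72)²) = 1865.1 N.

|H| ≈ 1870 N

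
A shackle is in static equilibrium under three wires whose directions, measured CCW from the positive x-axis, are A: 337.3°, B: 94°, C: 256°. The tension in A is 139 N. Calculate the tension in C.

Resolve: ΣF_x = 139 cos 337.3° + T_B cos 94° + T_C cos 256° = 0.
        ΣF_y = 139 sin 337.3° + T_B sin 94° + T_C sin 256° = 0.
The known terms sum to (128.2, -53.64) N, so -0.0698 T_B − 0.2419 T_C = -128.2 and 0.9976 T_B − 0.9703 T_C = 53.64.
Solving simultaneously: T_B = 444.6 N, T_C = 401.9 N.

T_C ≈ 402 N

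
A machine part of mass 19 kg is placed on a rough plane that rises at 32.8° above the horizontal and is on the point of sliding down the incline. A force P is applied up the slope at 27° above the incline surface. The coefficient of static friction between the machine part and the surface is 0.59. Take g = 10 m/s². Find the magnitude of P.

On the verge of sliding down the incline, friction equals μN and acts up the slope.
Perpendicular: N + P sin 27° = W cos 32.8° = 159.7 N.
Along incline: P cos 27° + μN = W sin 32.8° with W sin 32.8° = 102.9 N.
Solving the pair for P and N: P = 13.96 N, N = 153.4 N (and f = μN = 90.49 N).

P ≈ 14 N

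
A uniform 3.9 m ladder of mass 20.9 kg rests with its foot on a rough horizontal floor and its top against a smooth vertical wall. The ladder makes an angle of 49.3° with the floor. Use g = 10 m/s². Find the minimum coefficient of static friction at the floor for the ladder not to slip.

μ_min ≈ 0.430

ΣF_y = 0: N_floor = 20.9×10 = 209 N.
Torques about the foot: N_wall · 3.9 sin 49.3° = 20.9×10×1.95 cos 49.3° → N_wall = 89.884 N.
ΣF_x = 0: f_floor = N_wall = 89.884 N.
μ_min = f_floor / N_floor = 89.884 / 209 = 0.4301.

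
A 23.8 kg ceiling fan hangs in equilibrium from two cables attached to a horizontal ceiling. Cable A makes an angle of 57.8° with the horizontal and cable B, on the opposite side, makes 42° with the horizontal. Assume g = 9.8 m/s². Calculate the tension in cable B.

T_B ≈ 126 N

Weight W = 23.8 × 9.8 = 233.2 N acts straight down.
Horizontal: T_A cos 57.8° = T_B cos 42°  →  T_A = 1.395 T_B.
Vertical: T_A sin 57.8° + T_B sin 42° = 233.2.
Substituting the horizontal relation into the vertical equation gives 1.849 T_B = 233.2, so T_B = 126.1 N.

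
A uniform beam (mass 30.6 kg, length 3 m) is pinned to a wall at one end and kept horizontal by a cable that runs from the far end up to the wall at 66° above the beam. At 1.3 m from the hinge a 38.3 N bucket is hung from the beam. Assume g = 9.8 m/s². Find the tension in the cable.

T ≈ 182 N

Take torques about the hinge: T sin 66° · 3 = 30.6×9.8×1.5 + 38.3×1.3 = 499.61 N·m.
So T = 499.61 / (0.9135 × 3) = 182.3 N.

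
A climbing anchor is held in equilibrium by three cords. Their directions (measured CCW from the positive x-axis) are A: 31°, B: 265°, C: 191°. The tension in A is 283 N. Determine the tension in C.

Resolve: ΣF_x = 283 cos 31° + T_B cos 265° + T_C cos 191° = 0.
        ΣF_y = 283 sin 31° + T_B sin 265° + T_C sin 191° = 0.
The known terms sum to (242.6, 145.8) N, so -0.0872 T_B − 0.9816 T_C = -242.6 and -0.9962 T_B − 0.1908 T_C = -145.8.
Solving simultaneously: T_B = 100.7 N, T_C = 238.2 N.

T_C ≈ 238 N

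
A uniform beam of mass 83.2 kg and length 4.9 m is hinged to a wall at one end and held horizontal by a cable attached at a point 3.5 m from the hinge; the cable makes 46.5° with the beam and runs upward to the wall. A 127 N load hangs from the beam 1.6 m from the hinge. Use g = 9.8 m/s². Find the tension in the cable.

Take torques about the hinge: T sin 46.5° · 3.5 = 83.2×9.8×2.45 + 127×1.6 = 2200.8 N·m.
So T = 2200.8 / (0.7254 × 3.5) = 866.88 N.

T ≈ 867 N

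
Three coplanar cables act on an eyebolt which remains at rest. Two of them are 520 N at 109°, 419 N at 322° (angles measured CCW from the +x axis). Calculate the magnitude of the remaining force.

F ≈ 284 N

Sum the known components: ΣF_x = 160.9 N, ΣF_y = 233.7 N.
For equilibrium the remaining force must supply (−ΣF_x, −ΣF_y) = (-160.9, -233.7) N.
Magnitude = √((-160.9)² + (-233.7)²) = 283.7 N; direction = atan2(-233.7, -160.9) = 235.5°.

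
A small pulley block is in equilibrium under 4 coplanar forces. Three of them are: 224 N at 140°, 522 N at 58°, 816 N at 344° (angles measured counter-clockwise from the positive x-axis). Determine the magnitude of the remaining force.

Sum the known components: ΣF_x = 889.4 N, ΣF_y = 361.7 N.
For equilibrium the remaining force must supply (−ΣF_x, −ΣF_y) = (-889.4, -361.7) N.
Magnitude = √((-889.4)² + (-361.7)²) = 960.2 N; direction = atan2(-361.7, -889.4) = 202.1°.

F ≈ 960 N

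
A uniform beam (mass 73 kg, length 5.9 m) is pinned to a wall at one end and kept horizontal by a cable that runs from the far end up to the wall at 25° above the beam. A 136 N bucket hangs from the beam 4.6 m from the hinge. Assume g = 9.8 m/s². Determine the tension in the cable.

T ≈ 1100 N

Take torques about the hinge: T sin 25° · 5.9 = 73×9.8×2.95 + 136×4.6 = 2736 N·m.
So T = 2736 / (0.4226 × 5.9) = 1097.3 N.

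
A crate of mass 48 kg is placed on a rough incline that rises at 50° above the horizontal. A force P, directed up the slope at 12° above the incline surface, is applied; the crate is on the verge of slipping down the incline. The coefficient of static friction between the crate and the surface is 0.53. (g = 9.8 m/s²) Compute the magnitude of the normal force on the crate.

N ≈ 254 N

On the verge of sliding down the incline, friction equals μN and acts up the slope.
Perpendicular: N + P sin 12° = W cos 50° = 302.4 N.
Along incline: P cos 12° + μN = W sin 50° with W sin 50° = 360.3 N.
Solving the pair for P and N: P = 230.5 N, N = 254.4 N (and f = μN = 134.9 N).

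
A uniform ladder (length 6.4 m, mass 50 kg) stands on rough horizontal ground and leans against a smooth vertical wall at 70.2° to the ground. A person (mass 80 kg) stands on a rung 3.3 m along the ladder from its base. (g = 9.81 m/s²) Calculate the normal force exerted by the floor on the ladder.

N_floor ≈ 1280 N

ΣF_y = 0: N_floor = 50×9.81 + 80×9.81 = 1275.3 N.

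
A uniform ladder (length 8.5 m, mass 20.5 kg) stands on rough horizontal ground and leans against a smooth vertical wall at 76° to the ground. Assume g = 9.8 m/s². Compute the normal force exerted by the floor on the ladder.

N_floor ≈ 201 N

ΣF_y = 0: N_floor = 20.5×9.8 = 200.9 N.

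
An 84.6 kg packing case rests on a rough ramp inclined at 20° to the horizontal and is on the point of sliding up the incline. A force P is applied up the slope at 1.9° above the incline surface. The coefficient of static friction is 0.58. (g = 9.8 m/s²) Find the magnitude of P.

P ≈ 722 N

On the verge of sliding up the incline, friction equals μN and acts down the slope.
Perpendicular: N + P sin 1.9° = W cos 20° = 779.1 N.
Along incline: P cos 1.9° = W sin 20° + μN  with W sin 20° = 283.6 N.
Solving the pair for P and N: P = 721.9 N, N = 755.1 N (and f = μN = 438 N).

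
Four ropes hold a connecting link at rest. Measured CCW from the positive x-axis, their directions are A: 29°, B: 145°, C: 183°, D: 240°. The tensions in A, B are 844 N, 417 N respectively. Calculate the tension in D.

T_D ≈ 747 N

Resolve: ΣF_x = 844 cos 29° + 417 cos 145° + T_C cos 183° + T_D cos 240° = 0.
        ΣF_y = 844 sin 29° + 417 sin 145° + T_C sin 183° + T_D sin 240° = 0.
The known terms sum to (396.6, 648.4) N, so -0.9986 T_C − 0.5000 T_D = -396.6 and -0.0523 T_C − 0.8660 T_D = -648.4.
Solving simultaneously: T_C = 22.99 N, T_D = 747.3 N.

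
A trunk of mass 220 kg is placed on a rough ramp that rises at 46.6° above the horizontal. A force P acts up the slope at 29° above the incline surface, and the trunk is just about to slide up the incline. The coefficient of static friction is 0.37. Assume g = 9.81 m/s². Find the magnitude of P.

P ≈ 2010 N

On the verge of sliding up the incline, friction equals μN and acts down the slope.
Perpendicular: N + P sin 29° = W cos 46.6° = 1483 N.
Along incline: P cos 29° = W sin 46.6° + μN  with W sin 46.6° = 1568 N.
Solving the pair for P and N: P = 2008 N, N = 509.2 N (and f = μN = 188.4 N).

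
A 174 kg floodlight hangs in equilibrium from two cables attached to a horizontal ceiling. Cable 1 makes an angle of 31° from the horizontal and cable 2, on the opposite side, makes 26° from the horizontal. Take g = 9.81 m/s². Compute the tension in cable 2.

Weight W = 174 × 9.81 = 1707 N acts straight down.
Horizontal: T_1 cos 31° = T_2 cos 26°  →  T_1 = 1.049 T_2.
Vertical: T_1 sin 31° + T_2 sin 26° = 1707.
Substituting the horizontal relation into the vertical equation gives 0.9784 T_2 = 1707, so T_2 = 1745 N.

T_2 ≈ 1740 N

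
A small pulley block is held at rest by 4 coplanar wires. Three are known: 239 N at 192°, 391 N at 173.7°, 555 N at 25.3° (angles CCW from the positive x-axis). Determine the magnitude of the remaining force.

F ≈ 260 N

Sum the known components: ΣF_x = -120.7 N, ΣF_y = 230.4 N.
For equilibrium the remaining force must supply (−ΣF_x, −ΣF_y) = (120.7, -230.4) N.
Magnitude = √((120.7)² + (-230.4)²) = 260.1 N; direction = atan2(-230.4, 120.7) = 297.6°.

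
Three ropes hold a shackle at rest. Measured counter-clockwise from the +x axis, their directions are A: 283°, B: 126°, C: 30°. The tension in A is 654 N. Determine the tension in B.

Resolve: ΣF_x = 654 cos 283° + T_B cos 126° + T_C cos 30° = 0.
        ΣF_y = 654 sin 283° + T_B sin 126° + T_C sin 30° = 0.
The known terms sum to (147.1, -637.2) N, so -0.5878 T_B + 0.8660 T_C = -147.1 and 0.8090 T_B + 0.5000 T_C = 637.2.
Solving simultaneously: T_B = 628.9 N, T_C = 256.9 N.

T_B ≈ 629 N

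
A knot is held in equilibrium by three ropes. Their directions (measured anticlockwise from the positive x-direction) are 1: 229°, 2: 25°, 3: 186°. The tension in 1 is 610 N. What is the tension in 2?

T_2 ≈ 1280 N

Resolve: ΣF_x = 610 cos 229° + T_2 cos 25° + T_3 cos 186° = 0.
        ΣF_y = 610 sin 229° + T_2 sin 25° + T_3 sin 186° = 0.
The known terms sum to (-400.2, -460.4) N, so 0.9063 T_2 − 0.9945 T_3 = 400.2 and 0.4226 T_2 − 0.1045 T_3 = 460.4.
Solving simultaneously: T_2 = 1278 N, T_3 = 762.1 N.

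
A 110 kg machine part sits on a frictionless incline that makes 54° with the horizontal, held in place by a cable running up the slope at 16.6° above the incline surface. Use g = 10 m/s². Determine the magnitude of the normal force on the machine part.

N ≈ 381 N

Take axes along and perpendicular to the incline. Weight components: W sin 54° = 889.9 N down-slope, W cos 54° = 646.6 N into the surface.
Along incline: T cos 16.6° = W sin 54° → T = 928.6 N.
Perpendicular: N = W cos 54° − T sin 16.6° = 381.3 N.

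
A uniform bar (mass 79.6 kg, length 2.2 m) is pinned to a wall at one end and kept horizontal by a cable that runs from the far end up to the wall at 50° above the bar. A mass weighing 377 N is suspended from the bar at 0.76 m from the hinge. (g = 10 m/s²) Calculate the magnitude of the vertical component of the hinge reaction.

|H_y| ≈ 645 N

Take torques about the hinge: T sin 50° · 2.2 = 79.6×10×1.1 + 377×0.76 = 1162.1 N·m.
So T = 1162.1 / (0.7660 × 2.2) = 689.56 N.
ΣF_y = 0: H_y = (79.6×10 + 377) − T sin 50° = 1173 − 528.24 = 644.76 N.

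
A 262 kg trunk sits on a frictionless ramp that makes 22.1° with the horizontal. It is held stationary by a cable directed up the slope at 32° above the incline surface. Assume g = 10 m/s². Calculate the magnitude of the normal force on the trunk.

N ≈ 1810 N

Take axes along and perpendicular to the incline. Weight components: W sin 22.1° = 985.7 N down-slope, W cos 22.1° = 2428 N into the surface.
Along incline: T cos 32° = W sin 22.1° → T = 1162 N.
Perpendicular: N = W cos 22.1° − T sin 32° = 1812 N.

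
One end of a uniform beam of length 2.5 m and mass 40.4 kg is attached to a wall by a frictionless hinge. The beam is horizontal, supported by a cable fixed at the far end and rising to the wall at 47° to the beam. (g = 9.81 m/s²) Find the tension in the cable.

Take torques about the hinge: T sin 47° · 2.5 = 40.4×9.81×1.25 = 495.41 N·m.
So T = 495.41 / (0.7314 × 2.5) = 270.95 N.

T ≈ 271 N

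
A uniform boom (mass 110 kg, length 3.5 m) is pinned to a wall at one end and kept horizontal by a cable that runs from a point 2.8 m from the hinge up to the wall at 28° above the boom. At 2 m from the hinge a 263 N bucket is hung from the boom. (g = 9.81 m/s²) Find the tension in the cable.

T ≈ 1840 N

Take torques about the hinge: T sin 28° · 2.8 = 110×9.81×1.75 + 263×2 = 2414.4 N·m.
So T = 2414.4 / (0.4695 × 2.8) = 1836.7 N.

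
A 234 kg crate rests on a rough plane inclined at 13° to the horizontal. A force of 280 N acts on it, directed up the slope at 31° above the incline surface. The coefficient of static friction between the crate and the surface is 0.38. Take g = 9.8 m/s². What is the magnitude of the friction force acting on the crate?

f ≈ 276 N

Axes along / perpendicular to the incline. W sin 13° = 515.9 N down-slope; W cos 13° = 2234 N into the surface.
Perpendicular: N = W cos 13° − P sin 31° = 2234 − 144.2 = 2090 N.
Along incline: P cos 31° + f = W sin 13° (friction acts up-slope) → f = 515.9 − 240 = 275.9 N.
|f| = 275.9 N ≤ μN = 794.3 N, so the crate is indeed static.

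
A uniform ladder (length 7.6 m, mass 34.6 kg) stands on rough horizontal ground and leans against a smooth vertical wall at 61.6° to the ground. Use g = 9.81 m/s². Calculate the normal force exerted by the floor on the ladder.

N_floor ≈ 339 N

ΣF_y = 0: N_floor = 34.6×9.81 = 339.43 N.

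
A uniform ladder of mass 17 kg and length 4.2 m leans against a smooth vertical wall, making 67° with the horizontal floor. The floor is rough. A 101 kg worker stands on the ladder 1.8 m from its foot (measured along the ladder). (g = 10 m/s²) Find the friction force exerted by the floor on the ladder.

f ≈ 220 N

Torques about the foot: N_wall · 4.2 sin 67° = 17×10×2.1 cos 67° + 101×10×1.8 cos 67° → N_wall = 219.82 N.
ΣF_x = 0: f_floor = N_wall = 219.82 N.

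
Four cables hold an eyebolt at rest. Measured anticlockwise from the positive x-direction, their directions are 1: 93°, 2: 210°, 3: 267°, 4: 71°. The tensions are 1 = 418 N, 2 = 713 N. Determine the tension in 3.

Resolve: ΣF_x = 418 cos 93° + 713 cos 210° + T_3 cos 267° + T_4 cos 71° = 0.
        ΣF_y = 418 sin 93° + 713 sin 210° + T_3 sin 267° + T_4 sin 71° = 0.
The known terms sum to (-639.4, 60.93) N, so -0.0523 T_3 + 0.3256 T_4 = 639.4 and -0.9986 T_3 + 0.9455 T_4 = -60.93.
Solving simultaneously: T_3 = 2265 N, T_4 = 2328 N.

T_3 ≈ 2270 N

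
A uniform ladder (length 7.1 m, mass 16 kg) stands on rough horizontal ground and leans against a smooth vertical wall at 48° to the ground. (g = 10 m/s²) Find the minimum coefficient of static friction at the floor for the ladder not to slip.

ΣF_y = 0: N_floor = 16×10 = 160 N.
Torques about the foot: N_wall · 7.1 sin 48° = 16×10×3.55 cos 48° → N_wall = 72.032 N.
ΣF_x = 0: f_floor = N_wall = 72.032 N.
μ_min = f_floor / N_floor = 72.032 / 160 = 0.4502.

μ_min ≈ 0.450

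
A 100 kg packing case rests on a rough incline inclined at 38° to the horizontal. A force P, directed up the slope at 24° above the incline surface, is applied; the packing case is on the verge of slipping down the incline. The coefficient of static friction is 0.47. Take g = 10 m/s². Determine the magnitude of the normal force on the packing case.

On the verge of sliding down the incline, friction equals μN and acts up the slope.
Perpendicular: N + P sin 24° = W cos 38° = 788 N.
Along incline: P cos 24° + μN = W sin 38° with W sin 38° = 615.7 N.
Solving the pair for P and N: P = 339.6 N, N = 649.9 N (and f = μN = 305.5 N).

N ≈ 650 N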